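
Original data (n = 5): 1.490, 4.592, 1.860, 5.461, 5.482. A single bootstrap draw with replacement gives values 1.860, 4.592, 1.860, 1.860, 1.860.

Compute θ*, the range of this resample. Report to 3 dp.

θ* = 2.732

Range = 4.592 − 1.860 = 2.732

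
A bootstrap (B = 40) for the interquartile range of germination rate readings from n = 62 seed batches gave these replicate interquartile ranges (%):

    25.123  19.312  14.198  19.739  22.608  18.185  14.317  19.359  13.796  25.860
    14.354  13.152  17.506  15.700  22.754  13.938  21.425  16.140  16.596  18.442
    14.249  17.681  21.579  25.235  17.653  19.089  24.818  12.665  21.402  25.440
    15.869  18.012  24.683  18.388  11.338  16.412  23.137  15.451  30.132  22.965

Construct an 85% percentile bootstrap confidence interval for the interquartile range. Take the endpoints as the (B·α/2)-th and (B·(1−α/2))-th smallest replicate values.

(13.152, 25.235)

Sorted replicates: 11.338, 12.665, 13.152, 13.796, 13.938, 14.198, 14.249, 14.317, 14.354, 15.451, 15.700, 15.869, 16.140, 16.412, 16.596, 17.506, 17.653, 17.681, 18.012, 18.185, 18.388, 18.442, 19.089, 19.312, 19.359, 19.739, 21.402, 21.425, 21.579, 22.608, 22.754, 22.965, 23.137, 24.683, 24.818, 25.123, 25.235, 25.440, 25.860, 30.132
α = 0.15; lower rank = 40 × 0.075 = 3; upper rank = 40 × 0.925 = 37.
The 3rd smallest replicate is 13.152; the 37th is 25.235.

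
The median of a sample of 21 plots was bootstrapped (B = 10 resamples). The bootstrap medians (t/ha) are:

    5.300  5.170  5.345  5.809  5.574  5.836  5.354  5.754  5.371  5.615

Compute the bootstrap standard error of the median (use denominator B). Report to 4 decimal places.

Bootstrap SE is the standard deviation of the 10 replicate medians.
Mean of replicates: (5.300 + 5.170 + 5.345 + 5.809 + 5.574 + 5.836 + 5.354 + 5.754 + 5.371 + 5.615) / 10 = 55.12800 / 10 = 5.51280
Sum of squared deviations: (−0.21280)² + (−0.34280)² + (−0.16780)² + (+0.29620)² + (+0.06120)² + (+0.32320)² + (−0.15880)² + (+0.24120)² + (−0.14180)² + (+0.10220)² = 0.50084
Variance = 0.50084 / 10 = 0.05008
SE* = √0.05008

SE* = 0.2238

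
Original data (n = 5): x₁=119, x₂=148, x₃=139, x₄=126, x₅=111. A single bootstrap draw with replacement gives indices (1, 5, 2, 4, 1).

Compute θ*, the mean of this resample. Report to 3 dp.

Resample values: 119, 111, 148, 126, 119.
Mean = (119 + 111 + 148 + 126 + 119) / 5 = 623.0 / 5 = 124.600

θ* = 124.600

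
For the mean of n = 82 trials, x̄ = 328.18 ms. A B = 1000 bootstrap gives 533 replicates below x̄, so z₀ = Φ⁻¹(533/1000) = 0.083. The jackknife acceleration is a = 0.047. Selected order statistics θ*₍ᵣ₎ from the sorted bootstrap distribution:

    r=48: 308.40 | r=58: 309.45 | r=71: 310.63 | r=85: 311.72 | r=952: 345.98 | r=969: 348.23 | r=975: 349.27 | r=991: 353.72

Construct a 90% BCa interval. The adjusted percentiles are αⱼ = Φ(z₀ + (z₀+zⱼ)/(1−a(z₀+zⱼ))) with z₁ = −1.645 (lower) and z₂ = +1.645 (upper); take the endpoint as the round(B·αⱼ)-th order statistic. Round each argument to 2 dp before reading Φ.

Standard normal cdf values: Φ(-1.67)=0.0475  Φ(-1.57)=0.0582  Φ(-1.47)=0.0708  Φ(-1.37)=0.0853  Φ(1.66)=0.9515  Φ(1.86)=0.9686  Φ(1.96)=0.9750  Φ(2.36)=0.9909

Lower: z₀ + z₁ = 0.083 + (-1.645) = -1.562; 1 − a(z₀+z₁) = 1 − (0.047)(-1.562) = 1.0734; argument = 0.083 + (-1.562)/1.0734 = -1.3722 → -1.37.
α₁ = Φ(-1.37) = 0.0853; rank = round(1000 × 0.0853) = 85; θ*₍85₎ = 311.72.
Upper: z₀ + z₂ = 1.728; 1 − a(z₀+z₂) = 0.9188; argument = 1.9637 → 1.96; α₂ = 0.9750; rank = 975; θ*₍975₎ = 349.27.

(311.72, 349.27)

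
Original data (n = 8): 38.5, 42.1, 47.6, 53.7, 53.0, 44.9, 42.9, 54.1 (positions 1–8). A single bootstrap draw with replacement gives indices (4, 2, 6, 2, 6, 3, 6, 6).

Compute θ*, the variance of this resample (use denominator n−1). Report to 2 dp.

θ* = 13.72

Resample values: 53.7, 42.1, 44.9, 42.1, 44.9, 47.6, 44.9, 44.9.
Mean = 45.6375; sum of squared deviations = 96.0588
s² = 96.0588 / 7 = 13.7227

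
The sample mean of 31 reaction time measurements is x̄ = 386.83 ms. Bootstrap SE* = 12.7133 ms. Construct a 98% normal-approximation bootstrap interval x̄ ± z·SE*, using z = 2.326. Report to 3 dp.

(357.259, 416.401)

Margin = 2.326 × 12.7133 = 29.5711
Interval: 386.83 ± 29.5711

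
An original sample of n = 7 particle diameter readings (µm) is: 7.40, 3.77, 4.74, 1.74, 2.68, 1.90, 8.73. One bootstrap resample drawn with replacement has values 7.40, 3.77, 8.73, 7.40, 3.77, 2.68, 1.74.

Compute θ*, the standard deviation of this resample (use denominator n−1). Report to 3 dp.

θ* = 2.721

Mean = 5.0700; sum of squared deviations = 44.4344
s² = 44.4344 / 6 = 7.4057
s = √7.4057 = 2.721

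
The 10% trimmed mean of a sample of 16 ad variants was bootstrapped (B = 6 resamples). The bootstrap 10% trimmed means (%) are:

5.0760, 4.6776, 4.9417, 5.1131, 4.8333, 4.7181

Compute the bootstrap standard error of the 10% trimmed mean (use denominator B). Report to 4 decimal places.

SE* = 0.1658

Bootstrap SE is the standard deviation of the 6 replicate 10% trimmed means.
Mean of replicates: (5.0760 + 4.6776 + 4.9417 + 5.1131 + 4.8333 + 4.7181) / 6 = 29.35980 / 6 = 4.89330
Sum of squared deviations: (+0.18270)² + (−0.21570)² + (+0.04840)² + (+0.21980)² + (−0.06000)² + (−0.17520)² = 0.16486
Variance = 0.16486 / 6 = 0.02748
SE* = √0.02748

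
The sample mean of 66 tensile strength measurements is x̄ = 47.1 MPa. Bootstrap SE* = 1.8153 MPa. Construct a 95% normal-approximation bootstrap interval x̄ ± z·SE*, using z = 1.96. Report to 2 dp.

(43.54, 50.66)

Margin = 1.96 × 1.8153 = 3.558
Interval: 47.1 ± 3.558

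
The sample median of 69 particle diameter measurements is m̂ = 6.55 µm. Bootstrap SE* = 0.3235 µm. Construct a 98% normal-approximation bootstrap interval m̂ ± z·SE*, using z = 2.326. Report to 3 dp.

Margin = 2.326 × 0.3235 = 0.7525
Interval: 6.55 ± 0.7525

(5.798, 7.302)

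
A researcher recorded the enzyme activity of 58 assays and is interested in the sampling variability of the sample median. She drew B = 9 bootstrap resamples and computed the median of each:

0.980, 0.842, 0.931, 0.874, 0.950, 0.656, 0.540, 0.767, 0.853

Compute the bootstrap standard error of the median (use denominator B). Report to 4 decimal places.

SE* = 0.1364

Bootstrap SE is the standard deviation of the 9 replicate medians.
Mean of replicates: (0.980 + 0.842 + 0.931 + 0.874 + 0.950 + 0.656 + 0.540 + 0.767 + 0.853) / 9 = 7.39300 / 9 = 0.82144
Sum of squared deviations: (+0.15856)² + (+0.02056)² + (+0.10956)² + (+0.05256)² + (+0.12856)² + (−0.16544)² + (−0.28144)² + (−0.05444)² + (+0.03156)² = 0.16740
Variance = 0.16740 / 9 = 0.01860
SE* = √0.01860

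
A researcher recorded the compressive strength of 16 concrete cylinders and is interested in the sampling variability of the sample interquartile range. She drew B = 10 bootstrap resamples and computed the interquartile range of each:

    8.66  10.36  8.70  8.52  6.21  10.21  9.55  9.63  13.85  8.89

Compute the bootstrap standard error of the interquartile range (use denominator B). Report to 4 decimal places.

SE* = 1.8349

Bootstrap SE is the standard deviation of the 10 replicate interquartile ranges.
Mean of replicates: (8.66 + 10.36 + 8.70 + 8.52 + 6.21 + 10.21 + 9.55 + 9.63 + 13.85 + 8.89) / 10 = 94.58000 / 10 = 9.45800
Sum of squared deviations: (−0.79800)² + (+0.90200)² + (−0.75800)² + (−0.93800)² + (−3.24800)² + (+0.75200)² + (+0.09200)² + (+0.17200)² + (+4.39200)² + (−0.56800)² = 33.67016
Variance = 33.67016 / 10 = 3.36702
SE* = √3.36702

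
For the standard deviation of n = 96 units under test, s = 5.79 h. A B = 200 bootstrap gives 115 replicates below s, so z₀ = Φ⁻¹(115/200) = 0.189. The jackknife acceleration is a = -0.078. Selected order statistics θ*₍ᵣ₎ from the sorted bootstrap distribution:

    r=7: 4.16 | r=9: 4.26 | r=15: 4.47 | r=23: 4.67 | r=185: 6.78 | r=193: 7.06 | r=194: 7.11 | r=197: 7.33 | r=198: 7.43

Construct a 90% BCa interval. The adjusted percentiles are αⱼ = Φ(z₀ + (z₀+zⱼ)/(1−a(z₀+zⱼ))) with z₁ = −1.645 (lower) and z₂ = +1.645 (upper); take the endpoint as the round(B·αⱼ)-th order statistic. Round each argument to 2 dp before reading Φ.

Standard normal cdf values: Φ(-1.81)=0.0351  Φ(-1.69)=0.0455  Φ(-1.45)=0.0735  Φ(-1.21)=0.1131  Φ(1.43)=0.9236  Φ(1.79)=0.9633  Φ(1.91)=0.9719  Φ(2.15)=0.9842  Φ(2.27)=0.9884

Lower: z₀ + z₁ = 0.189 + (-1.645) = -1.456; 1 − a(z₀+z₁) = 1 − (-0.078)(-1.456) = 0.8864; argument = 0.189 + (-1.456)/0.8864 = -1.4535 → -1.45.
α₁ = Φ(-1.45) = 0.0735; rank = round(200 × 0.0735) = 15; θ*₍15₎ = 4.47.
Upper: z₀ + z₂ = 1.834; 1 − a(z₀+z₂) = 1.1431; argument = 1.7935 → 1.79; α₂ = 0.9633; rank = 193; θ*₍193₎ = 7.06.

(4.47, 7.06)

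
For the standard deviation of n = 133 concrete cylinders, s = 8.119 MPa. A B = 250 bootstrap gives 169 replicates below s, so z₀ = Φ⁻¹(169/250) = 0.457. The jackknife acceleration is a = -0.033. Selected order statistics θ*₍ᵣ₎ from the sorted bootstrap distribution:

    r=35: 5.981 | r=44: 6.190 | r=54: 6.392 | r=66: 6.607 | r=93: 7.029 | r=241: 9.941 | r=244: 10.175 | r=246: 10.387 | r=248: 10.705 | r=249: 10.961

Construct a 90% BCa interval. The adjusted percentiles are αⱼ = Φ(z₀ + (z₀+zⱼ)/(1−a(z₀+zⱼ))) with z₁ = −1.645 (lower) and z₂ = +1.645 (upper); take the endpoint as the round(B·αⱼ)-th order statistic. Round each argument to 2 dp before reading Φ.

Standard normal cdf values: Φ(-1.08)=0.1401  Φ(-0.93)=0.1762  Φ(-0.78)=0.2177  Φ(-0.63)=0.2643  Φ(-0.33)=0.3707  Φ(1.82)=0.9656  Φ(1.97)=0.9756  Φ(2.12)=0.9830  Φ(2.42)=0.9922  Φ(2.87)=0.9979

(6.392, 10.705)

Lower: z₀ + z₁ = 0.457 + (-1.645) = -1.188; 1 − a(z₀+z₁) = 1 − (-0.033)(-1.188) = 0.9608; argument = 0.457 + (-1.188)/0.9608 = -0.7795 → -0.78.
α₁ = Φ(-0.78) = 0.2177; rank = round(250 × 0.2177) = 54; θ*₍54₎ = 6.392.
Upper: z₀ + z₂ = 2.102; 1 − a(z₀+z₂) = 1.0694; argument = 2.4227 → 2.42; α₂ = 0.9922; rank = 248; θ*₍248₎ = 10.705.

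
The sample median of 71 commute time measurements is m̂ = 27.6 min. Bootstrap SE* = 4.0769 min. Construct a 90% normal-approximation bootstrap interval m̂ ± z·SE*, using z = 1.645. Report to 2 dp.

(20.89, 34.31)

Margin = 1.645 × 4.0769 = 6.707
Interval: 27.6 ± 6.707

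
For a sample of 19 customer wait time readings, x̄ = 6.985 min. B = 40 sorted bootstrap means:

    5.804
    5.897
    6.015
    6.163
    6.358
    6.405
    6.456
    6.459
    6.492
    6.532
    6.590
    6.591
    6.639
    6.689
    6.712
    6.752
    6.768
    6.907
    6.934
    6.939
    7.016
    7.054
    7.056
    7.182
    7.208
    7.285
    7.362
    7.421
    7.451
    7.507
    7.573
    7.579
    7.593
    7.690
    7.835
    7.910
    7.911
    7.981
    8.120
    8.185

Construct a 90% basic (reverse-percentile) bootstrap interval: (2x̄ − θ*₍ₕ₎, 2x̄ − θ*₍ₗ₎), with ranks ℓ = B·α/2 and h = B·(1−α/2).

(5.989, 8.073)

Percentile endpoints at ranks 2 and 38: θ*₍2₎ = 5.897, θ*₍38₎ = 7.981.
Basic interval reflects these around x̄:
  lower = 2 × 6.985 − 7.981 = 5.989
  upper = 2 × 6.985 − 5.897 = 8.073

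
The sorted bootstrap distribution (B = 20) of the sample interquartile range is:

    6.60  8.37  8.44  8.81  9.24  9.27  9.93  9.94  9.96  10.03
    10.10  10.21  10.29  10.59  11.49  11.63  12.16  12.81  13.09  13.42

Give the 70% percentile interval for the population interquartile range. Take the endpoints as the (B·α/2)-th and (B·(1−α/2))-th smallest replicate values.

α = 0.30; lower rank = 20 × 0.150 = 3; upper rank = 20 × 0.850 = 17.
The 3rd smallest replicate is 8.44; the 17th is 12.16.

(8.44, 12.16)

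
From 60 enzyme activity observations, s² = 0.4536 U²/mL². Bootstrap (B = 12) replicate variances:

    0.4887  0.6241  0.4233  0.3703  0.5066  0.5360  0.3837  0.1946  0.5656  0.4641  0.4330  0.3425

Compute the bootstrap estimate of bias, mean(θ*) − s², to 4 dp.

bias = −0.0092

mean(θ*) = (0.4887 + 0.6241 + 0.4233 + 0.3703 + 0.5066 + 0.5360 + 0.3837 + 0.1946 + 0.5656 + 0.4641 + 0.4330 + 0.3425) / 12 = 0.44438
bias = 0.44438 − 0.4536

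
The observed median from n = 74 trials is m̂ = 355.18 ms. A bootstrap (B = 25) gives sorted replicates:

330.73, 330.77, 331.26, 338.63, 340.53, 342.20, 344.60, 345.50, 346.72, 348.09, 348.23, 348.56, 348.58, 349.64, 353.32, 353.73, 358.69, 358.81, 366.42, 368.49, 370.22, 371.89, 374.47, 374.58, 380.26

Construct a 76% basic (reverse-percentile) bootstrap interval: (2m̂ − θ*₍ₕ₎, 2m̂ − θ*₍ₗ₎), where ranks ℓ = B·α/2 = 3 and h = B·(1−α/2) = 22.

Percentile endpoints at ranks 3 and 22: θ*₍3₎ = 331.26, θ*₍22₎ = 371.89.
Basic interval reflects these around m̂:
  lower = 2 × 355.18 − 371.89 = 338.47
  upper = 2 × 355.18 − 331.26 = 379.10

(338.47, 379.10)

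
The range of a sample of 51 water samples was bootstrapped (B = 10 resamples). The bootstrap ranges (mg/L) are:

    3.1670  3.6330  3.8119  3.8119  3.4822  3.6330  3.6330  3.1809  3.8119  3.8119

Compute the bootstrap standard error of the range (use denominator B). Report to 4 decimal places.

Bootstrap SE is the standard deviation of the 10 replicate ranges.
Mean of replicates: (3.1670 + 3.6330 + 3.8119 + 3.8119 + 3.4822 + 3.6330 + 3.6330 + 3.1809 + 3.8119 + 3.8119) / 10 = 35.97670 / 10 = 3.59767
Sum of squared deviations: (−0.43067)² + (+0.03533)² + (+0.21423)² + (+0.21423)² + (−0.11547)² + (+0.03533)² + (+0.03533)² + (−0.41677)² + (+0.21423)² + (+0.21423)² = 0.55983
Variance = 0.55983 / 10 = 0.05598
SE* = √0.05598

SE* = 0.2366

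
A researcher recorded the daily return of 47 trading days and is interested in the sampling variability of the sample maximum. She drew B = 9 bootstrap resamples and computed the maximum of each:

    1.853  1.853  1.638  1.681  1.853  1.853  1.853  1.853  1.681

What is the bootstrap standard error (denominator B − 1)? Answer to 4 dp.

SE* = 0.0940

Bootstrap SE is the standard deviation of the 9 replicate maximums.
Mean of replicates: (1.853 + 1.853 + 1.638 + 1.681 + 1.853 + 1.853 + 1.853 + 1.853 + 1.681) / 9 = 16.11800 / 9 = 1.79089
Sum of squared deviations: (+0.06211)² + (+0.06211)² + (−0.15289)² + (−0.10989)² + (+0.06211)² + (+0.06211)² + (+0.06211)² + (+0.06211)² + (−0.10989)² = 0.07067
Variance = 0.07067 / 8 = 0.00883
SE* = √0.00883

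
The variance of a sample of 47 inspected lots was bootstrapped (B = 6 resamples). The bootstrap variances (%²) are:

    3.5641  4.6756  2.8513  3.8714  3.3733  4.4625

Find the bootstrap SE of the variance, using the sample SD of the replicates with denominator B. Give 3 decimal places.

Bootstrap SE is the standard deviation of the 6 replicate variances.
Mean of replicates: (3.5641 + 4.6756 + 2.8513 + 3.8714 + 3.3733 + 4.4625) / 6 = 22.79820 / 6 = 3.79970
Sum of squared deviations: (−0.23560)² + (+0.87590)² + (−0.94840)² + (+0.07170)² + (−0.42640)² + (+0.66280)² = 2.34843
Variance = 2.34843 / 6 = 0.39141
SE* = √0.39141

SE* = 0.626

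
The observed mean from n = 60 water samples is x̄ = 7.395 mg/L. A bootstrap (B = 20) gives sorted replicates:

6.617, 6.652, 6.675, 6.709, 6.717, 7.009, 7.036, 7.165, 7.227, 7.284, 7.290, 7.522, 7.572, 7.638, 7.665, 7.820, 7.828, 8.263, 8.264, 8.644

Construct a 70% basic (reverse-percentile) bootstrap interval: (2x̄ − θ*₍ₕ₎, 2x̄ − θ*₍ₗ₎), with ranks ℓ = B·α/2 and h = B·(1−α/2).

Percentile endpoints at ranks 3 and 17: θ*₍3₎ = 6.675, θ*₍17₎ = 7.828.
Basic interval reflects these around x̄:
  lower = 2 × 7.395 − 7.828 = 6.962
  upper = 2 × 7.395 − 6.675 = 8.115

(6.962, 8.115)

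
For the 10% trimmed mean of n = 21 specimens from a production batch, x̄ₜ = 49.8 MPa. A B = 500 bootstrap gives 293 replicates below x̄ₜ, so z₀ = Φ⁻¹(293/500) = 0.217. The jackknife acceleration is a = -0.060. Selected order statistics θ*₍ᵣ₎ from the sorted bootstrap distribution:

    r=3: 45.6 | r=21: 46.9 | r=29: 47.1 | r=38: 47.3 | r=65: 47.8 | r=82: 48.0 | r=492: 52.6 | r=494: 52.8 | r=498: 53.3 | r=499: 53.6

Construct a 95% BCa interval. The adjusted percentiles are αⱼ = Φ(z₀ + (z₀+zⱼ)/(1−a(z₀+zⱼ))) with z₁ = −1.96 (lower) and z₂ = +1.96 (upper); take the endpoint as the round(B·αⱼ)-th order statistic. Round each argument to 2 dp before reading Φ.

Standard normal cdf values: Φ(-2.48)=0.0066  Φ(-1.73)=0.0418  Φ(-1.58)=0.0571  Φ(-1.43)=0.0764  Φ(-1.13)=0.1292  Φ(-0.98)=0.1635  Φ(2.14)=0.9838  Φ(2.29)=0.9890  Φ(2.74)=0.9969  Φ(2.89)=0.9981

(46.9, 52.6)

Lower: z₀ + z₁ = 0.217 + (-1.960) = -1.743; 1 − a(z₀+z₁) = 1 − (-0.060)(-1.743) = 0.8954; argument = 0.217 + (-1.743)/0.8954 = -1.7296 → -1.73.
α₁ = Φ(-1.73) = 0.0418; rank = round(500 × 0.0418) = 21; θ*₍21₎ = 46.9.
Upper: z₀ + z₂ = 2.177; 1 − a(z₀+z₂) = 1.1306; argument = 2.1425 → 2.14; α₂ = 0.9838; rank = 492; θ*₍492₎ = 52.6.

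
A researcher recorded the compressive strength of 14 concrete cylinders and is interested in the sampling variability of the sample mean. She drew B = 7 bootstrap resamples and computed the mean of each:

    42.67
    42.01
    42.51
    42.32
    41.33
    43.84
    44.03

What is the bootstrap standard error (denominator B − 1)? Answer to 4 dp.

Bootstrap SE is the standard deviation of the 7 replicate means.
Mean of replicates: (42.67 + 42.01 + 42.51 + 42.32 + 41.33 + 43.84 + 44.03) / 7 = 298.71000 / 7 = 42.67286
Sum of squared deviations: (−0.00286)² + (−0.66286)² + (−0.16286)² + (−0.35286)² + (−1.34286)² + (+1.16714)² + (+1.35714)² = 5.59774
Variance = 5.59774 / 6 = 0.93296
SE* = √0.93296

SE* = 0.9659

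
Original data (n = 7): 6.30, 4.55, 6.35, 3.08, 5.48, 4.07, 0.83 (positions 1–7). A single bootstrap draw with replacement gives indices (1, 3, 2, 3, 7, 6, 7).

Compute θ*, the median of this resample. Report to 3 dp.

θ* = 4.550

Resample values: 6.30, 6.35, 4.55, 6.35, 0.83, 4.07, 0.83.
Sorted: 0.83, 0.83, 4.07, 4.55, 6.30, 6.35, 6.35
Median = middle value = 4.550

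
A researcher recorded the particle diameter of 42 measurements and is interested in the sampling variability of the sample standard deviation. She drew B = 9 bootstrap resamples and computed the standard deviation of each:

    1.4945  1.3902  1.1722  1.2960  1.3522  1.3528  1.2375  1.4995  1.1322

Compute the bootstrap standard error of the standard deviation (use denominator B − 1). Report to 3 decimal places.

Bootstrap SE is the standard deviation of the 9 replicate standard deviations.
Mean of replicates: (1.4945 + 1.3902 + 1.1722 + 1.2960 + 1.3522 + 1.3528 + 1.2375 + 1.4995 + 1.1322) / 9 = 11.92710 / 9 = 1.32523
Sum of squared deviations: (+0.16927)² + (+0.06497)² + (−0.15303)² + (−0.02923)² + (+0.02697)² + (+0.02757)² + (−0.08773)² + (+0.17427)² + (−0.19303)² = 0.13396
Variance = 0.13396 / 8 = 0.01675
SE* = √0.01675

SE* = 0.129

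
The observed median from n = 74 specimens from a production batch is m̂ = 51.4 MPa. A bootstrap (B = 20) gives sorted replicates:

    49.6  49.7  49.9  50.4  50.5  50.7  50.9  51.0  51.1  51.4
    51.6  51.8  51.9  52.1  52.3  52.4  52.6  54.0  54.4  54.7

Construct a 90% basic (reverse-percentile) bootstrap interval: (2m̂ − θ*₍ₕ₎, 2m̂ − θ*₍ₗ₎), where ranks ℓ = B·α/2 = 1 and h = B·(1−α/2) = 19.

Percentile endpoints at ranks 1 and 19: θ*₍1₎ = 49.6, θ*₍19₎ = 54.4.
Basic interval reflects these around m̂:
  lower = 2 × 51.4 − 54.4 = 48.4
  upper = 2 × 51.4 − 49.6 = 53.2

(48.4, 53.2)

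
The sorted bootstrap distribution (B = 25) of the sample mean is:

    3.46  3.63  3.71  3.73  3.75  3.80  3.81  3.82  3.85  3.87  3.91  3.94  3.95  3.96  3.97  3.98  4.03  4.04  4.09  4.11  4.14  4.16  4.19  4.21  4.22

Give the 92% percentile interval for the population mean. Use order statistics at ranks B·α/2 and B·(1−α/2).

(3.46, 4.21)

α = 0.08; lower rank = 25 × 0.040 = 1; upper rank = 25 × 0.960 = 24.
The 1st smallest replicate is 3.46; the 24th is 4.21.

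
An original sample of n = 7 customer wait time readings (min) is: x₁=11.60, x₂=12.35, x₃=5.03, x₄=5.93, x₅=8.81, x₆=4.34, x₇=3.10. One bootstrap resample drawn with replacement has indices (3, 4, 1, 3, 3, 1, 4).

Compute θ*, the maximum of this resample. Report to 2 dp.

θ* = 11.60

Resample values: 5.03, 5.93, 11.60, 5.03, 5.03, 11.60, 5.93.
Maximum = 11.60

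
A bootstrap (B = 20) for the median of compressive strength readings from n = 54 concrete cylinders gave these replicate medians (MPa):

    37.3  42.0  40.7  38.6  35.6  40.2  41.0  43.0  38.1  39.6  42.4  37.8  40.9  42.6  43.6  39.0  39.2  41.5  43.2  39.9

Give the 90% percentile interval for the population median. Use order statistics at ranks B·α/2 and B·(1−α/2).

Sorted replicates: 35.6, 37.3, 37.8, 38.1, 38.6, 39.0, 39.2, 39.6, 39.9, 40.2, 40.7, 40.9, 41.0, 41.5, 42.0, 42.4, 42.6, 43.0, 43.2, 43.6
α = 0.10; lower rank = 20 × 0.050 = 1; upper rank = 20 × 0.950 = 19.
The 1st smallest replicate is 35.6; the 19th is 43.2.

(35.6, 43.2)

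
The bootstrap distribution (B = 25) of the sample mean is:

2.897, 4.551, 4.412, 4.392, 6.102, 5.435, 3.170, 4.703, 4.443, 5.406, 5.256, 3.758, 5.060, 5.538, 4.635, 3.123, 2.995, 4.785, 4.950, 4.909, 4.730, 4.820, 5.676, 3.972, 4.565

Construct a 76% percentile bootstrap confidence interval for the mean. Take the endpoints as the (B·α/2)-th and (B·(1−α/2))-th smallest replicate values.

Sorted replicates: 2.897, 2.995, 3.123, 3.170, 3.758, 3.972, 4.392, 4.412, 4.443, 4.551, 4.565, 4.635, 4.703, 4.730, 4.785, 4.820, 4.909, 4.950, 5.060, 5.256, 5.406, 5.435, 5.538, 5.676, 6.102
α = 0.24; lower rank = 25 × 0.120 = 3; upper rank = 25 × 0.880 = 22.
The 3rd smallest replicate is 3.123; the 22nd is 5.435.

(3.123, 5.435)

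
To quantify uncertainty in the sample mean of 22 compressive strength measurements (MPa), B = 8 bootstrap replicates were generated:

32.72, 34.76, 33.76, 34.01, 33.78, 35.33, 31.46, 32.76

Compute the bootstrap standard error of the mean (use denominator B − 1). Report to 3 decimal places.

Bootstrap SE is the standard deviation of the 8 replicate means.
Mean of replicates: (32.72 + 34.76 + 33.76 + 34.01 + 33.78 + 35.33 + 31.46 + 32.76) / 8 = 268.5800 / 8 = 33.5725
Sum of squared deviations: (−0.8525)² + (+1.1875)² + (+0.1875)² + (+0.4375)² + (+0.2075)² + (+1.7575)² + (−2.1125)² + (−0.8125)² = 10.6181
Variance = 10.6181 / 7 = 1.5169
SE* = √1.5169

SE* = 1.232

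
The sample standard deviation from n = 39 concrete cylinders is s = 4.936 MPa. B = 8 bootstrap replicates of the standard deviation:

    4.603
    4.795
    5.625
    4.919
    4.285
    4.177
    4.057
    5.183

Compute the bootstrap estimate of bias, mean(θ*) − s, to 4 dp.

bias = −0.2305

mean(θ*) = (4.603 + 4.795 + 5.625 + 4.919 + 4.285 + 4.177 + 4.057 + 5.183) / 8 = 4.70550
bias = 4.70550 − 4.936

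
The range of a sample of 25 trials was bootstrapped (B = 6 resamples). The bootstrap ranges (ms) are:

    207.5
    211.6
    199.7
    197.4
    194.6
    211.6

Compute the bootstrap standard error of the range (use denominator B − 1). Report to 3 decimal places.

Bootstrap SE is the standard deviation of the 6 replicate ranges.
Mean of replicates: (207.5 + 211.6 + 199.7 + 197.4 + 194.6 + 211.6) / 6 = 1222.4000 / 6 = 203.7333
Sum of squared deviations: (+3.7667)² + (+7.8667)² + (−4.0333)² + (−6.3333)² + (−9.1333)² + (+7.8667)² = 277.7533
Variance = 277.7533 / 5 = 55.5507
SE* = √55.5507

SE* = 7.453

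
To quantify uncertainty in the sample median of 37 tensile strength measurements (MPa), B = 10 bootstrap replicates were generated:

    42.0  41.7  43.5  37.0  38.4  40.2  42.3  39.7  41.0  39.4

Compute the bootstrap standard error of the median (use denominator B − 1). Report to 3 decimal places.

SE* = 1.966

Bootstrap SE is the standard deviation of the 10 replicate medians.
Mean of replicates: (42.0 + 41.7 + 43.5 + 37.0 + 38.4 + 40.2 + 42.3 + 39.7 + 41.0 + 39.4) / 10 = 405.2000 / 10 = 40.5200
Sum of squared deviations: (+1.4800)² + (+1.1800)² + (+2.9800)² + (−3.5200)² + (−2.1200)² + (−0.3200)² + (+1.7800)² + (−0.8200)² + (+0.4800)² + (−1.1200)² = 34.7760
Variance = 34.7760 / 9 = 3.8640
SE* = √3.8640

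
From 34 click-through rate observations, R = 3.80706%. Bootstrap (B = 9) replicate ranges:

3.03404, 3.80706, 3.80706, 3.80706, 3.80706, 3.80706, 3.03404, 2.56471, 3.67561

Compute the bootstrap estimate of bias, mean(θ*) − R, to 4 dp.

bias = −0.3244

mean(θ*) = (3.03404 + 3.80706 + 3.80706 + 3.80706 + 3.80706 + 3.80706 + 3.03404 + 2.56471 + 3.67561) / 9 = 3.48263
bias = 3.48263 − 3.80706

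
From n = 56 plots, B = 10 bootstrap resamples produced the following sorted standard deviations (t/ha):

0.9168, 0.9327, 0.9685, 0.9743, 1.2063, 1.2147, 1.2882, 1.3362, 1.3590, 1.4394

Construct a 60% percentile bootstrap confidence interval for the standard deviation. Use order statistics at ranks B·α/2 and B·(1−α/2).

(0.9327, 1.3362)

α = 0.40; lower rank = 10 × 0.200 = 2; upper rank = 10 × 0.800 = 8.
The 2nd smallest replicate is 0.9327; the 8th is 1.3362.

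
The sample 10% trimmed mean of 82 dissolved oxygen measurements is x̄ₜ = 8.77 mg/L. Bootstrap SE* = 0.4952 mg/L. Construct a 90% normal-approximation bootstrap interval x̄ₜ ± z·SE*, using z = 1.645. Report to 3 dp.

(7.955, 9.585)

Margin = 1.645 × 0.4952 = 0.8146
Interval: 8.77 ± 0.8146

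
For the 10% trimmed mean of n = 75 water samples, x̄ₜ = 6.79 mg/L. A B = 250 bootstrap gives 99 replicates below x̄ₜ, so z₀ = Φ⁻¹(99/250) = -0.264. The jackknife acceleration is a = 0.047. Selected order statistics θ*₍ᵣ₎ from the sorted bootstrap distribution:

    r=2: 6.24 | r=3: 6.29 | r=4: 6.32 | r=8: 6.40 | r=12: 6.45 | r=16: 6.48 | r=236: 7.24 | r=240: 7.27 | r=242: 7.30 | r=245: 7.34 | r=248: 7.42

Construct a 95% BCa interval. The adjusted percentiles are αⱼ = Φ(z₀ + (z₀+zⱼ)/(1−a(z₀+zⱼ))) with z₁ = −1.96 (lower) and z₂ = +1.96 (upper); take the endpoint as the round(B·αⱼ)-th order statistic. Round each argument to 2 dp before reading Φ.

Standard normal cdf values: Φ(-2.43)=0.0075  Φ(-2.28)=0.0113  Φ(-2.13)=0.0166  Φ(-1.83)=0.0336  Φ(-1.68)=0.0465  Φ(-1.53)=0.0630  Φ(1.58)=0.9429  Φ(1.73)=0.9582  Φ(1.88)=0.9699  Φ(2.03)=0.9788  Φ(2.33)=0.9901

(6.29, 7.24)

Lower: z₀ + z₁ = -0.264 + (-1.960) = -2.224; 1 − a(z₀+z₁) = 1 − (0.047)(-2.224) = 1.1045; argument = -0.264 + (-2.224)/1.1045 = -2.2775 → -2.28.
α₁ = Φ(-2.28) = 0.0113; rank = round(250 × 0.0113) = 3; θ*₍3₎ = 6.29.
Upper: z₀ + z₂ = 1.696; 1 − a(z₀+z₂) = 0.9203; argument = 1.5789 → 1.58; α₂ = 0.9429; rank = 236; θ*₍236₎ = 7.24.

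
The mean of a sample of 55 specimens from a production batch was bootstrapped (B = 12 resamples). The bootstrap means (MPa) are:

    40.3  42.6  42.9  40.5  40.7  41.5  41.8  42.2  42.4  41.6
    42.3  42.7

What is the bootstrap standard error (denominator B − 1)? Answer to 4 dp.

SE* = 0.8898

Bootstrap SE is the standard deviation of the 12 replicate means.
Mean of replicates: (40.3 + 42.6 + 42.9 + 40.5 + 40.7 + 41.5 + 41.8 + 42.2 + 42.4 + 41.6 + 42.3 + 42.7) / 12 = 501.50000 / 12 = 41.79167
Sum of squared deviations: (−1.49167)² + (+0.80833)² + (+1.10833)² + (−1.29167)² + (−1.09167)² + (−0.29167)² + (+0.00833)² + (+0.40833)² + (+0.60833)² + (−0.19167)² + (+0.50833)² + (+0.90833)² = 8.70917
Variance = 8.70917 / 11 = 0.79174
SE* = √0.79174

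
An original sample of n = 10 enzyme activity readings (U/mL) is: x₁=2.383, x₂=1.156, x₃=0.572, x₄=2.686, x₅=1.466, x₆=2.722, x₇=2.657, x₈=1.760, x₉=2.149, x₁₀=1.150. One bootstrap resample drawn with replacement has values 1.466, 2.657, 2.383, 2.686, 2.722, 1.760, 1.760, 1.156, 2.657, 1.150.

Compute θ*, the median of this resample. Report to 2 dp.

Sorted: 1.150, 1.156, 1.466, 1.760, 1.760, 2.383, 2.657, 2.657, 2.686, 2.722
Median = average of the two middle values = 2.07

θ* = 2.07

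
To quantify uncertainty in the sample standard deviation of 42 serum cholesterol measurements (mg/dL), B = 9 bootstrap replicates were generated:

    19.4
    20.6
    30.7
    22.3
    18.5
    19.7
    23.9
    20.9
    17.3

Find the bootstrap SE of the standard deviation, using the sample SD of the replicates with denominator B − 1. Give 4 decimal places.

Bootstrap SE is the standard deviation of the 9 replicate standard deviations.
Mean of replicates: (19.4 + 20.6 + 30.7 + 22.3 + 18.5 + 19.7 + 23.9 + 20.9 + 17.3) / 9 = 193.30000 / 9 = 21.47778
Sum of squared deviations: (−2.07778)² + (−0.87778)² + (+9.22222)² + (+0.82222)² + (−2.97778)² + (−1.77778)² + (+2.42222)² + (−0.57778)² + (−4.17778)² = 126.49556
Variance = 126.49556 / 8 = 15.81194
SE* = √15.81194

SE* = 3.9764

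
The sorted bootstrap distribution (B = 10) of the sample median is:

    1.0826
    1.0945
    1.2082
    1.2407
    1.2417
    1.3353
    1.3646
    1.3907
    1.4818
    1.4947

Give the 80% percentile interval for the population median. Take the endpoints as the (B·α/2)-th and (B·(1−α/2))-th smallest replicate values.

α = 0.20; lower rank = 10 × 0.100 = 1; upper rank = 10 × 0.900 = 9.
The 1st smallest replicate is 1.0826; the 9th is 1.4818.

(1.0826, 1.4818)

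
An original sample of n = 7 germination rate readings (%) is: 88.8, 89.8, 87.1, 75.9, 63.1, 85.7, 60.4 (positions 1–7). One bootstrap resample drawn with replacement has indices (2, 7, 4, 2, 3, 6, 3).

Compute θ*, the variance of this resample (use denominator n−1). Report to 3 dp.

Resample values: 89.8, 60.4, 75.9, 89.8, 87.1, 85.7, 87.1.
Mean = 82.2571; sum of squared deviations = 690.6971
s² = 690.6971 / 6 = 115.1162

θ* = 115.116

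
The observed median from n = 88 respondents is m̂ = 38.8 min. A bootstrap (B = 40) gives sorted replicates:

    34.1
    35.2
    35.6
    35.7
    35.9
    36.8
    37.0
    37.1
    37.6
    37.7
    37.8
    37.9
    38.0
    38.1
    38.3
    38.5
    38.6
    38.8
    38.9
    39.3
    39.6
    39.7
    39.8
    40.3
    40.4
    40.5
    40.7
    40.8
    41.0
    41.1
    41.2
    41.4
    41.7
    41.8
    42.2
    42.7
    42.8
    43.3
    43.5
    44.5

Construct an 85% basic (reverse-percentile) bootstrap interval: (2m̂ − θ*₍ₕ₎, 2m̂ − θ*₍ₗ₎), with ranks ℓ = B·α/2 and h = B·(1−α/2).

Percentile endpoints at ranks 3 and 37: θ*₍3₎ = 35.6, θ*₍37₎ = 42.8.
Basic interval reflects these around m̂:
  lower = 2 × 38.8 − 42.8 = 34.8
  upper = 2 × 38.8 − 35.6 = 42.0

(34.8, 42.0)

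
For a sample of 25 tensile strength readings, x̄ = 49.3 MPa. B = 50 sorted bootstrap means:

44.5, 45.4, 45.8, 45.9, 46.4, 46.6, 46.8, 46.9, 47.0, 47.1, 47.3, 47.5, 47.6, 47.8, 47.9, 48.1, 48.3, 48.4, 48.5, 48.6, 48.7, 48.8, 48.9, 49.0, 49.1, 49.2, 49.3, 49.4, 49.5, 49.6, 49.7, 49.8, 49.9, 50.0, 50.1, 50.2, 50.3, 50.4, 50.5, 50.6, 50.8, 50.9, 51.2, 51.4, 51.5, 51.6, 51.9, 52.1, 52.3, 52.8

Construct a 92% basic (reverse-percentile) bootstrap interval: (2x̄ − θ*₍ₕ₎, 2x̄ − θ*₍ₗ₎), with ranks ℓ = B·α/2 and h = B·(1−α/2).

Percentile endpoints at ranks 2 and 48: θ*₍2₎ = 45.4, θ*₍48₎ = 52.1.
Basic interval reflects these around x̄:
  lower = 2 × 49.3 − 52.1 = 46.5
  upper = 2 × 49.3 − 45.4 = 53.2

(46.5, 53.2)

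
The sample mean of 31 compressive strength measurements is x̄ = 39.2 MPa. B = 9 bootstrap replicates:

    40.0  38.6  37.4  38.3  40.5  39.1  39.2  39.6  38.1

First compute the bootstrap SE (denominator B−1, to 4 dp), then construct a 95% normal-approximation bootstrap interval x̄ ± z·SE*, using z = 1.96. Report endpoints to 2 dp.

(37.28, 41.12)

Mean of replicates = 38.9778; sum of squared deviations = 7.6756; SE* = √(7.6756/8) = 0.9795
Margin = 1.96 × 0.9795 = 1.920
Interval: 39.2 ± 1.920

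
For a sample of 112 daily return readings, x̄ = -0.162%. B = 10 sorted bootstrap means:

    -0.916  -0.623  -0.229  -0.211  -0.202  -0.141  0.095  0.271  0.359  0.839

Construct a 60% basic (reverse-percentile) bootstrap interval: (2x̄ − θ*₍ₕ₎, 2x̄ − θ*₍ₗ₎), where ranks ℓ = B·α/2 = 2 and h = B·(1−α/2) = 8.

Percentile endpoints at ranks 2 and 8: θ*₍2₎ = -0.623, θ*₍8₎ = 0.271.
Basic interval reflects these around x̄:
  lower = 2 × -0.162 − 0.271 = -0.595
  upper = 2 × -0.162 − -0.623 = 0.299

(-0.595, 0.299)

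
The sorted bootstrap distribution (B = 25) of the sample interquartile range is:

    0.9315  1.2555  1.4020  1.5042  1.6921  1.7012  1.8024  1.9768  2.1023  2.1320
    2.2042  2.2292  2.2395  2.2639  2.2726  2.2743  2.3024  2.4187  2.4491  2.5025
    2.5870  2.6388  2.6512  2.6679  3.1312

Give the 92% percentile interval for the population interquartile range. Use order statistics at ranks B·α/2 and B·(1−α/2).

α = 0.08; lower rank = 25 × 0.040 = 1; upper rank = 25 × 0.960 = 24.
The 1st smallest replicate is 0.9315; the 24th is 2.6679.

(0.9315, 2.6679)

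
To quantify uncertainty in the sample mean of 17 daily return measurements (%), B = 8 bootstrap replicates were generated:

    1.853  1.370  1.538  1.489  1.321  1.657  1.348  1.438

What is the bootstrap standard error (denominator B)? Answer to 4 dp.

SE* = 0.1683

Bootstrap SE is the standard deviation of the 8 replicate means.
Mean of replicates: (1.853 + 1.370 + 1.538 + 1.489 + 1.321 + 1.657 + 1.348 + 1.438) / 8 = 12.01400 / 8 = 1.50175
Sum of squared deviations: (+0.35125)² + (−0.13175)² + (+0.03625)² + (−0.01275)² + (−0.18075)² + (+0.15525)² + (−0.15375)² + (−0.06375)² = 0.22669
Variance = 0.22669 / 8 = 0.02834
SE* = √0.02834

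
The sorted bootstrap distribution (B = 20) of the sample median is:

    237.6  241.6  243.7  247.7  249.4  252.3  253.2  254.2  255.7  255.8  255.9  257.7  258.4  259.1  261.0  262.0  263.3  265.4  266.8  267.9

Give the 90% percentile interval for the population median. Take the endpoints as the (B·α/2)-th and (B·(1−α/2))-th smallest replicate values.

(237.6, 266.8)

α = 0.10; lower rank = 20 × 0.050 = 1; upper rank = 20 × 0.950 = 19.
The 1st smallest replicate is 237.6; the 19th is 266.8.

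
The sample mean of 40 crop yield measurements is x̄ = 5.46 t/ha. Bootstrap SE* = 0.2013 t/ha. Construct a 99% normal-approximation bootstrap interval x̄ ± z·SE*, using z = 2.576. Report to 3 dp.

Margin = 2.576 × 0.2013 = 0.5185
Interval: 5.46 ± 0.5185

(4.941, 5.979)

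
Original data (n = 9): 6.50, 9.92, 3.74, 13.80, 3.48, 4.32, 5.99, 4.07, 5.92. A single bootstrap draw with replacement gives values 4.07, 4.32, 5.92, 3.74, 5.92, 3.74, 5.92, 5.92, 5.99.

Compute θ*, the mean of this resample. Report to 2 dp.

Mean = (4.07 + 4.32 + 5.92 + 3.74 + 5.92 + 3.74 + 5.92 + 5.92 + 5.99) / 9 = 45.540 / 9 = 5.06

θ* = 5.06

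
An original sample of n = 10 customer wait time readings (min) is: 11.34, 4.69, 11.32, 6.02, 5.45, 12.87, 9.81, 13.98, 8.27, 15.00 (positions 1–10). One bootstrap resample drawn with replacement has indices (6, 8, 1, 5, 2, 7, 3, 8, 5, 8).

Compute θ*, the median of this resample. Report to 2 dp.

Resample values: 12.87, 13.98, 11.34, 5.45, 4.69, 9.81, 11.32, 13.98, 5.45, 13.98.
Sorted: 4.69, 5.45, 5.45, 9.81, 11.32, 11.34, 12.87, 13.98, 13.98, 13.98
Median = average of the two middle values = 11.33

θ* = 11.33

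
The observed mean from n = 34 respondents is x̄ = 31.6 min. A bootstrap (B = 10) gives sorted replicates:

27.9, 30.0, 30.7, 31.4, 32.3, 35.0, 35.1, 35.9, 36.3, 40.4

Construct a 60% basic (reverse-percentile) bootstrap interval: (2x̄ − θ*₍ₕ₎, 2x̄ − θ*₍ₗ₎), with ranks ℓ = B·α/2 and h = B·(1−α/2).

Percentile endpoints at ranks 2 and 8: θ*₍2₎ = 30.0, θ*₍8₎ = 35.9.
Basic interval reflects these around x̄:
  lower = 2 × 31.6 − 35.9 = 27.3
  upper = 2 × 31.6 − 30.0 = 33.2

(27.3, 33.2)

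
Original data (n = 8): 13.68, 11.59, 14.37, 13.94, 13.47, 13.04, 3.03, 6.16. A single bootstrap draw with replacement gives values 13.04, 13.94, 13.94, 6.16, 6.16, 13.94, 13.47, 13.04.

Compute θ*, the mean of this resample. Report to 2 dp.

Mean = (13.04 + 13.94 + 13.94 + 6.16 + 6.16 + 13.94 + 13.47 + 13.04) / 8 = 93.690 / 8 = 11.71

θ* = 11.71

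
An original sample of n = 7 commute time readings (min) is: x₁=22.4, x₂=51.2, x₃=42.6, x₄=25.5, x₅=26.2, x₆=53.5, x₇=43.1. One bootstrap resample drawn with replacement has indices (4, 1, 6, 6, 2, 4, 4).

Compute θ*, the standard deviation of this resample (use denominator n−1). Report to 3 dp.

Resample values: 25.5, 22.4, 53.5, 53.5, 51.2, 25.5, 25.5.
Mean = 36.7286; sum of squared deviations = 1355.5343
s² = 1355.5343 / 6 = 225.9224
s = √225.9224 = 15.031

θ* = 15.031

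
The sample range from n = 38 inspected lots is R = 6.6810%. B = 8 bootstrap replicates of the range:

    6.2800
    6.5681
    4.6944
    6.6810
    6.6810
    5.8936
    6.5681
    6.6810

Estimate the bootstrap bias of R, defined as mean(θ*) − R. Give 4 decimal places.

bias = −0.4251

mean(θ*) = (6.2800 + 6.5681 + 4.6944 + 6.6810 + 6.6810 + 5.8936 + 6.5681 + 6.6810) / 8 = 6.25590
bias = 6.25590 − 6.6810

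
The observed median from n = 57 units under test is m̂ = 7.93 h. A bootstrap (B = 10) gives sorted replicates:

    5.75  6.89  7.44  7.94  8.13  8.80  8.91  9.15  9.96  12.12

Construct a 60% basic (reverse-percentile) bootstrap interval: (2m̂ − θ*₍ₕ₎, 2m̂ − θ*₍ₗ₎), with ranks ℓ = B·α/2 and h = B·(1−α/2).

(6.71, 8.97)

Percentile endpoints at ranks 2 and 8: θ*₍2₎ = 6.89, θ*₍8₎ = 9.15.
Basic interval reflects these around m̂:
  lower = 2 × 7.93 − 9.15 = 6.71
  upper = 2 × 7.93 − 6.89 = 8.97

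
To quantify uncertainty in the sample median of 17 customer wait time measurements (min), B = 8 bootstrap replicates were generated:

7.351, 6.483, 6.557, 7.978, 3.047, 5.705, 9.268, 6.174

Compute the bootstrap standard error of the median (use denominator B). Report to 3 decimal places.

SE* = 1.703

Bootstrap SE is the standard deviation of the 8 replicate medians.
Mean of replicates: (7.351 + 6.483 + 6.557 + 7.978 + 3.047 + 5.705 + 9.268 + 6.174) / 8 = 52.5630 / 8 = 6.5704
Sum of squared deviations: (+0.7806)² + (−0.0874)² + (−0.0134)² + (+1.4076)² + (−3.5234)² + (−0.8654)² + (+2.6976)² + (−0.3964)² = 23.1959
Variance = 23.1959 / 8 = 2.8995
SE* = √2.8995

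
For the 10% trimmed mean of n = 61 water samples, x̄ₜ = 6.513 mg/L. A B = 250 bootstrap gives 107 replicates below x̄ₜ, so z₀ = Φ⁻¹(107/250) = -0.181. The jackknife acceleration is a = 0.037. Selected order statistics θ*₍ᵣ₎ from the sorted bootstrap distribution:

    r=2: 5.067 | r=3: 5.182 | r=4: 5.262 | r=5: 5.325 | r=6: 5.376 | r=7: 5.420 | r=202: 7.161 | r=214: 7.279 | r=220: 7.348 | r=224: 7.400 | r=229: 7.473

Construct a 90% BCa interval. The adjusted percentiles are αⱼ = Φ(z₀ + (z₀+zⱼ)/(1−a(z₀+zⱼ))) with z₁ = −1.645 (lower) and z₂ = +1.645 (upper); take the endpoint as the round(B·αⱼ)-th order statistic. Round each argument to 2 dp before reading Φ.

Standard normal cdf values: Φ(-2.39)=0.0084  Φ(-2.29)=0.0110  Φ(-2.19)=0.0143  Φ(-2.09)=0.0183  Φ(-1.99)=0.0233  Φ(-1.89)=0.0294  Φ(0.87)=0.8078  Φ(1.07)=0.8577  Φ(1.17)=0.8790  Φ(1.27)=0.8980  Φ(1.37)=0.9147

Lower: z₀ + z₁ = -0.181 + (-1.645) = -1.826; 1 − a(z₀+z₁) = 1 − (0.037)(-1.826) = 1.0676; argument = -0.181 + (-1.826)/1.0676 = -1.8914 → -1.89.
α₁ = Φ(-1.89) = 0.0294; rank = round(250 × 0.0294) = 7; θ*₍7₎ = 5.420.
Upper: z₀ + z₂ = 1.464; 1 − a(z₀+z₂) = 0.9458; argument = 1.3668 → 1.37; α₂ = 0.9147; rank = 229; θ*₍229₎ = 7.473.

(5.420, 7.473)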